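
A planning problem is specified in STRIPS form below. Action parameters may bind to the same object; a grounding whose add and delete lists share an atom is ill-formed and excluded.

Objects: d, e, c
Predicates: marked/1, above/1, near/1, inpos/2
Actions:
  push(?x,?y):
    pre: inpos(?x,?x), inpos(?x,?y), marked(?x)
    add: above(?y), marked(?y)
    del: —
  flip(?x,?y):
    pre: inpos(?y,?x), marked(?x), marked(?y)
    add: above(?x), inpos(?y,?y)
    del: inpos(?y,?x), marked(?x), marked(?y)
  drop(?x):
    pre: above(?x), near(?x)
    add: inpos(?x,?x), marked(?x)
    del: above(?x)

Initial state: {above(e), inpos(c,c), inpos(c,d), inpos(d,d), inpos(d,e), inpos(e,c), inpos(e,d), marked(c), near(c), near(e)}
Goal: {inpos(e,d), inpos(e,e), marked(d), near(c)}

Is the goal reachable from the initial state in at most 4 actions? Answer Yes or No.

1. push(c,d)  →  {above(d), above(e), inpos(c,c), inpos(c,d), inpos(d,d), inpos(d,e), inpos(e,c), inpos(e,d), marked(c), marked(d), near(c), near(e)}
2. drop(e)  →  {above(d), inpos(c,c), inpos(c,d), inpos(d,d), inpos(d,e), inpos(e,c), inpos(e,d), inpos(e,e), marked(c), marked(d), marked(e), near(c), near(e)}
optimal plan length = 2; 2 ≤ 4

Yes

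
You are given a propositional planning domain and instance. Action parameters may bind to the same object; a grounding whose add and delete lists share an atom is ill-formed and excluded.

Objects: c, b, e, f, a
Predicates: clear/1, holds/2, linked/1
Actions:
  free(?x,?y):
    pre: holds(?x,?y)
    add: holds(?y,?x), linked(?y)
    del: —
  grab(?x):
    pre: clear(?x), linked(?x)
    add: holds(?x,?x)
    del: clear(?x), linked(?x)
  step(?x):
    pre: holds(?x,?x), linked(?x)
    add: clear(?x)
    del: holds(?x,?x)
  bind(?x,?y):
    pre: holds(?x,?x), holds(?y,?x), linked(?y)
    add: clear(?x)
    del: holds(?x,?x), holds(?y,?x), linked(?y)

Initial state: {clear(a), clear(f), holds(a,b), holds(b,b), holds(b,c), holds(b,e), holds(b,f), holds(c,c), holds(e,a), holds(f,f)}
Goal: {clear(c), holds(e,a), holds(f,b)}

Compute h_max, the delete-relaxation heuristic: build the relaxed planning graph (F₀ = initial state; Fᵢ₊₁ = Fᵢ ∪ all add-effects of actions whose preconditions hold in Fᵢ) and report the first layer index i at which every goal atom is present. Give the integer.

F0 = init (10 atoms)
F1 = F0 ∪ {holds(a,e), holds(b,a), holds(c,b), holds(e,b), holds(f,b), linked(a), linked(b), linked(c), linked(e), linked(f)}  (20 atoms)
F2 = F1 ∪ {clear(b), clear(c), holds(a,a)}  (23 atoms)
goal ⊆ F2  ⇒  h_max = 2

2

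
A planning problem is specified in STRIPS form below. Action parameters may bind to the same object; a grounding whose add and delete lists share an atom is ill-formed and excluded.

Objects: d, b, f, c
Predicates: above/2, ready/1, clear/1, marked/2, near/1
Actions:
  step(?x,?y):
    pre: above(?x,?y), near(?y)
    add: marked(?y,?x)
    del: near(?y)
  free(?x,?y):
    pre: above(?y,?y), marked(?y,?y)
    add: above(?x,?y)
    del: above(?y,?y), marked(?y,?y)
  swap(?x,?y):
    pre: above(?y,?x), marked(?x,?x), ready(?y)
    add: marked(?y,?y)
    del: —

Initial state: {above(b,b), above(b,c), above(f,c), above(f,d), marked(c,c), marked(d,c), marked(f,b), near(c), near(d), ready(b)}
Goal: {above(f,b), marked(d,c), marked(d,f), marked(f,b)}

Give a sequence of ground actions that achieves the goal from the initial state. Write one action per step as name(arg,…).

step(f,d); swap(c,b); free(f,b)

1. step(f,d)  →  {above(b,b), above(b,c), above(f,c), above(f,d), marked(c,c), marked(d,c), marked(d,f), marked(f,b), near(c), ready(b)}
2. swap(c,b)  →  {above(b,b), above(b,c), above(f,c), above(f,d), marked(b,b), marked(c,c), marked(d,c), marked(d,f), marked(f,b), near(c), ready(b)}
3. free(f,b)  →  {above(b,c), above(f,b), above(f,c), above(f,d), marked(c,c), marked(d,c), marked(d,f), marked(f,b), near(c), ready(b)}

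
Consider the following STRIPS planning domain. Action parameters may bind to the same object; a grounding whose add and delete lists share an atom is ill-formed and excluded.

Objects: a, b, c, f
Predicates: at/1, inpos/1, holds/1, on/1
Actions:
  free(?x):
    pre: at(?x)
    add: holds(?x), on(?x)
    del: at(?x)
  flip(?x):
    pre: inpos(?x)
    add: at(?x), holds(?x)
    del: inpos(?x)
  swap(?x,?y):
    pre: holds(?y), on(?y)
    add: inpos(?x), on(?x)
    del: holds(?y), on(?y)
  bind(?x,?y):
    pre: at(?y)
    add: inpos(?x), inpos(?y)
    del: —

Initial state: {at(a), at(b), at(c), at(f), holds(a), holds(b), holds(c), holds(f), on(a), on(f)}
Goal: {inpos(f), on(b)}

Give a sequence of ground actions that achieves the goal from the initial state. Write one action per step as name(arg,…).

free(b); swap(f,a)

1. free(b)  →  {at(a), at(c), at(f), holds(a), holds(b), holds(c), holds(f), on(a), on(b), on(f)}
2. swap(f,a)  →  {at(a), at(c), at(f), holds(b), holds(c), holds(f), inpos(f), on(b), on(f)}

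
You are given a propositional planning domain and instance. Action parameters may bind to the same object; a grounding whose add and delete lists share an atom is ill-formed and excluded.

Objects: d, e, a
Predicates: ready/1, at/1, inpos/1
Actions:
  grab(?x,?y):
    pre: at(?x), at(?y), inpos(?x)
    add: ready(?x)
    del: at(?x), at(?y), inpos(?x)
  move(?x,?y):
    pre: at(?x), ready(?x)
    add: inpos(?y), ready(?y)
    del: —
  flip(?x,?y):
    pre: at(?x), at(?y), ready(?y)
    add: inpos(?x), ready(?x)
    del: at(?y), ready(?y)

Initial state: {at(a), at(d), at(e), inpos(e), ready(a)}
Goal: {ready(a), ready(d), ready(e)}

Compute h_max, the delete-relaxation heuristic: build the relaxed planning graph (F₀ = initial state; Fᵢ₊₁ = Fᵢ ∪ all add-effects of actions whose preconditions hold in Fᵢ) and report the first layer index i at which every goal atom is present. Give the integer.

F0 = init (5 atoms)
F1 = F0 ∪ {inpos(a), inpos(d), ready(d), ready(e)}  (9 atoms)
goal ⊆ F1  ⇒  h_max = 1

1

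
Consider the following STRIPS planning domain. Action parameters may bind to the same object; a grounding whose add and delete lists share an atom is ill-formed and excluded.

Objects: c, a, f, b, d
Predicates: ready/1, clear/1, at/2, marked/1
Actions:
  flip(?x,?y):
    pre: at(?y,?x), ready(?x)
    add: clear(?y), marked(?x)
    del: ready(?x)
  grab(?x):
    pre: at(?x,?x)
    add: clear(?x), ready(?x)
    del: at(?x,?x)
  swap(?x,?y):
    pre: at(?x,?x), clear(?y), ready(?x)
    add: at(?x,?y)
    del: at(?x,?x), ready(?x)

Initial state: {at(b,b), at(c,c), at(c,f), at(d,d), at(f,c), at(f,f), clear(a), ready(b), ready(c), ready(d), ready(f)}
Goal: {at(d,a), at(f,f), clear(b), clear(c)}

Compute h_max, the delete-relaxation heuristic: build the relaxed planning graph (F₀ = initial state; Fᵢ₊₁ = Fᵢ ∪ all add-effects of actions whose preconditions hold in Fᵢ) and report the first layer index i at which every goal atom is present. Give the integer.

1

F0 = init (11 atoms)
F1 = F0 ∪ {at(b,a), at(c,a), at(d,a), at(f,a), clear(b), clear(c), clear(d), clear(f), marked(b), marked(c), marked(d), marked(f)}  (23 atoms)
goal ⊆ F1  ⇒  h_max = 1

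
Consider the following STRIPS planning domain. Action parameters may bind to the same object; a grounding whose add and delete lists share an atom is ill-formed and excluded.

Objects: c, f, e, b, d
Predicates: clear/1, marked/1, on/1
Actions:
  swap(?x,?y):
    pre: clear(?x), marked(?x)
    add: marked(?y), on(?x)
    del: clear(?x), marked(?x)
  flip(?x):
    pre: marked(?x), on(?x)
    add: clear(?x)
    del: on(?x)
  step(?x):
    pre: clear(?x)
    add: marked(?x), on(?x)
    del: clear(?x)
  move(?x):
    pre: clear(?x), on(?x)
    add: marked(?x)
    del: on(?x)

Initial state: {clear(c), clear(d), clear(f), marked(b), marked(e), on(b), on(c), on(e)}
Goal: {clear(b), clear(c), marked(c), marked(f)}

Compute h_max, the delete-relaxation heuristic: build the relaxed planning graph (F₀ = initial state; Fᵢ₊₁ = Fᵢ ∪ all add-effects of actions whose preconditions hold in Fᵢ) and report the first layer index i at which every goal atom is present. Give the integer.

1

F0 = init (8 atoms)
F1 = F0 ∪ {clear(b), clear(e), marked(c), marked(d), marked(f), on(d), on(f)}  (15 atoms)
goal ⊆ F1  ⇒  h_max = 1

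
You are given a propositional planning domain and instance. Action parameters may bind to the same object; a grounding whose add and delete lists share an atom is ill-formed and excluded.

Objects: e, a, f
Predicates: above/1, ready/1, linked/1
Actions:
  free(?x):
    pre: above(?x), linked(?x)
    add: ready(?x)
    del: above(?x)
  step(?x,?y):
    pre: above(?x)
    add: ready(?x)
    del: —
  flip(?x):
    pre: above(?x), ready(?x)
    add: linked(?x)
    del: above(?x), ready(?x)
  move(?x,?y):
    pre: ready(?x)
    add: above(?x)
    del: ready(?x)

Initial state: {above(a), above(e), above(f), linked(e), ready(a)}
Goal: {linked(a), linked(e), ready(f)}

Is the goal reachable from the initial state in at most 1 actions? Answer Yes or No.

No

1. step(f,e)  →  {above(a), above(e), above(f), linked(e), ready(a), ready(f)}
2. flip(a)  →  {above(e), above(f), linked(a), linked(e), ready(f)}
optimal plan length = 2; 2 > 1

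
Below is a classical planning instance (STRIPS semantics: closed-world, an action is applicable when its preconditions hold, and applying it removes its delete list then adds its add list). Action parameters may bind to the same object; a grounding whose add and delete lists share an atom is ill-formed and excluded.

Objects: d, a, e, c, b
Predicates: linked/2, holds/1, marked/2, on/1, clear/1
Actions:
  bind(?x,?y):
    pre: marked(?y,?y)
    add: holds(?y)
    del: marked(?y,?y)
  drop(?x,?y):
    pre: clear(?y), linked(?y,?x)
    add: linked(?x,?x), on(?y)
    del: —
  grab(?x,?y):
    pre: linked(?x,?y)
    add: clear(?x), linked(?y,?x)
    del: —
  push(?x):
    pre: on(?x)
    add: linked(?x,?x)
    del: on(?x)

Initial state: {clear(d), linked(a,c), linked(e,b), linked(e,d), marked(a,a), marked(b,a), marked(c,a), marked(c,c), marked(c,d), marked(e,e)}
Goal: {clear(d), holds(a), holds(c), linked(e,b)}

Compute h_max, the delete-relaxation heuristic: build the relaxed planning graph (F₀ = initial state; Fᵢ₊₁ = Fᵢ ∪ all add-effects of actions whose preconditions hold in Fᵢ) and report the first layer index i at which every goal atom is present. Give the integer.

F0 = init (10 atoms)
F1 = F0 ∪ {clear(a), clear(e), holds(a), holds(c), holds(e), linked(b,e), linked(c,a), linked(d,e)}  (18 atoms)
goal ⊆ F1  ⇒  h_max = 1

1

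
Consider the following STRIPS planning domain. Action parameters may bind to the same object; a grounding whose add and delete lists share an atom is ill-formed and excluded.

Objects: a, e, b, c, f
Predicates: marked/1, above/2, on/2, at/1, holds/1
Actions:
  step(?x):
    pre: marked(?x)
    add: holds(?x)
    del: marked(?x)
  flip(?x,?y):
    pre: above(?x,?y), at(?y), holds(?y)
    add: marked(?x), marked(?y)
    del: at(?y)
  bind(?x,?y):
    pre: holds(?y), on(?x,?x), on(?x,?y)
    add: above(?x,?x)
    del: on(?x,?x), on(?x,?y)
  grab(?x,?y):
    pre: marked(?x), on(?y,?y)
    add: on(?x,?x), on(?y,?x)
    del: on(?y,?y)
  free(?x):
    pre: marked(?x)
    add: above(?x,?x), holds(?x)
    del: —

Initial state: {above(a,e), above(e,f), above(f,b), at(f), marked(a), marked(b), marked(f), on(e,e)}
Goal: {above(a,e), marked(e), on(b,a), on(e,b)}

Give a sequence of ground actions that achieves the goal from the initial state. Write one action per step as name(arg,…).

step(f); flip(e,f); grab(b,e); grab(a,b)

1. step(f)  →  {above(a,e), above(e,f), above(f,b), at(f), holds(f), marked(a), marked(b), on(e,e)}
2. flip(e,f)  →  {above(a,e), above(e,f), above(f,b), holds(f), marked(a), marked(b), marked(e), marked(f), on(e,e)}
3. grab(b,e)  →  {above(a,e), above(e,f), above(f,b), holds(f), marked(a), marked(b), marked(e), marked(f), on(b,b), on(e,b)}
4. grab(a,b)  →  {above(a,e), above(e,f), above(f,b), holds(f), marked(a), marked(b), marked(e), marked(f), on(a,a), on(b,a), on(e,b)}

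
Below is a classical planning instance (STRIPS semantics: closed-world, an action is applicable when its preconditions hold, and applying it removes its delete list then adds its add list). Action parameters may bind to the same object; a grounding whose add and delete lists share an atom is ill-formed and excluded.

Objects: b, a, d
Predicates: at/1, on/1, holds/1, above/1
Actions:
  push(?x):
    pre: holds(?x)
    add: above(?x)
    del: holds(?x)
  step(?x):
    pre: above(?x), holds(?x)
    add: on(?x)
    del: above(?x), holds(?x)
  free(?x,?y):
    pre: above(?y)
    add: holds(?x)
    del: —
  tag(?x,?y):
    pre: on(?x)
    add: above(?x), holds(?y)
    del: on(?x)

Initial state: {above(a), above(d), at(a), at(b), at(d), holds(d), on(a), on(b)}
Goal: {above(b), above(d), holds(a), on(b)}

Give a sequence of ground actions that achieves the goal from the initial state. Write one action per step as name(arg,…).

free(b,a); push(b); free(a,b)

1. free(b,a)  →  {above(a), above(d), at(a), at(b), at(d), holds(b), holds(d), on(a), on(b)}
2. push(b)  →  {above(a), above(b), above(d), at(a), at(b), at(d), holds(d), on(a), on(b)}
3. free(a,b)  →  {above(a), above(b), above(d), at(a), at(b), at(d), holds(a), holds(d), on(a), on(b)}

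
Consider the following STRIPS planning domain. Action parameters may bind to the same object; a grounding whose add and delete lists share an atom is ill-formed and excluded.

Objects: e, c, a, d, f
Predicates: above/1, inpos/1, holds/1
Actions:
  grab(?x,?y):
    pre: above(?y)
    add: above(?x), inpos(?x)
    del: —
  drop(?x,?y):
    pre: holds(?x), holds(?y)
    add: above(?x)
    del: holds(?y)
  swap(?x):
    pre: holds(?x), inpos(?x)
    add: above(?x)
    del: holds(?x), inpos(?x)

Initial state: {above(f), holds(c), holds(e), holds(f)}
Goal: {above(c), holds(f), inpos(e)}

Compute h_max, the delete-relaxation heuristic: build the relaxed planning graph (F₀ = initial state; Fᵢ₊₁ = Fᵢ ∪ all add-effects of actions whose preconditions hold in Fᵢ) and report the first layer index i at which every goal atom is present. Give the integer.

F0 = init (4 atoms)
F1 = F0 ∪ {above(a), above(c), above(d), above(e), inpos(a), inpos(c), inpos(d), inpos(e), inpos(f)}  (13 atoms)
goal ⊆ F1  ⇒  h_max = 1

1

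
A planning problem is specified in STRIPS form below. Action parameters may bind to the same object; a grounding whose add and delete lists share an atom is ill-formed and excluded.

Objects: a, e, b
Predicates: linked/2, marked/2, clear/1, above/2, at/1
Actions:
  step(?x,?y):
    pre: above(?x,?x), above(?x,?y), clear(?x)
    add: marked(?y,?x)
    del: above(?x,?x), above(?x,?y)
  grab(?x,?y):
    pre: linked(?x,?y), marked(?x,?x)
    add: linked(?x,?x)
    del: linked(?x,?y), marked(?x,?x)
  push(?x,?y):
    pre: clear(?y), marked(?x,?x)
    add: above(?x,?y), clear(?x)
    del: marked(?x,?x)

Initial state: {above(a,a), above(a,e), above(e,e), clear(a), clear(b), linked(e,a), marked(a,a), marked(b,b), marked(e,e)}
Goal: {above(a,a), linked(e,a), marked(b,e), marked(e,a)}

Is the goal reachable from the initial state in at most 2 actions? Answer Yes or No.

No

1. step(a,e)  →  {above(e,e), clear(a), clear(b), linked(e,a), marked(a,a), marked(b,b), marked(e,a), marked(e,e)}
2. push(a,a)  →  {above(a,a), above(e,e), clear(a), clear(b), linked(e,a), marked(b,b), marked(e,a), marked(e,e)}
3. push(e,b)  →  {above(a,a), above(e,b), above(e,e), clear(a), clear(b), clear(e), linked(e,a), marked(b,b), marked(e,a)}
4. step(e,b)  →  {above(a,a), clear(a), clear(b), clear(e), linked(e,a), marked(b,b), marked(b,e), marked(e,a)}
optimal plan length = 4; 4 > 2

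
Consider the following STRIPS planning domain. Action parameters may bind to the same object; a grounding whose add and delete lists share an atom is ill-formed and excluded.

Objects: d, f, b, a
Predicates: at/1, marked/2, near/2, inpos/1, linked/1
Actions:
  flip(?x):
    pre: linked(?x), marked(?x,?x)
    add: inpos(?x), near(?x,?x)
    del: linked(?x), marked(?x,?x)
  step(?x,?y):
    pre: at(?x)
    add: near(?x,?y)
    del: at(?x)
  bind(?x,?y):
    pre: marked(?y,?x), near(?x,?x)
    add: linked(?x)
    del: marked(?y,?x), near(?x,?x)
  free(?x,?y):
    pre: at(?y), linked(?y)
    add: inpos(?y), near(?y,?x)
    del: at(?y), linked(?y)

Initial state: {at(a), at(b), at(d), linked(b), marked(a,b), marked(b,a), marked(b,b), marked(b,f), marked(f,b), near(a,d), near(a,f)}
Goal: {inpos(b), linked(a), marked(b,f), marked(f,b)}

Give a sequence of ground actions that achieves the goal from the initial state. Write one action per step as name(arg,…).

flip(b); step(a,a); bind(a,b)

1. flip(b)  →  {at(a), at(b), at(d), inpos(b), marked(a,b), marked(b,a), marked(b,f), marked(f,b), near(a,d), near(a,f), near(b,b)}
2. step(a,a)  →  {at(b), at(d), inpos(b), marked(a,b), marked(b,a), marked(b,f), marked(f,b), near(a,a), near(a,d), near(a,f), near(b,b)}
3. bind(a,b)  →  {at(b), at(d), inpos(b), linked(a), marked(a,b), marked(b,f), marked(f,b), near(a,d), near(a,f), near(b,b)}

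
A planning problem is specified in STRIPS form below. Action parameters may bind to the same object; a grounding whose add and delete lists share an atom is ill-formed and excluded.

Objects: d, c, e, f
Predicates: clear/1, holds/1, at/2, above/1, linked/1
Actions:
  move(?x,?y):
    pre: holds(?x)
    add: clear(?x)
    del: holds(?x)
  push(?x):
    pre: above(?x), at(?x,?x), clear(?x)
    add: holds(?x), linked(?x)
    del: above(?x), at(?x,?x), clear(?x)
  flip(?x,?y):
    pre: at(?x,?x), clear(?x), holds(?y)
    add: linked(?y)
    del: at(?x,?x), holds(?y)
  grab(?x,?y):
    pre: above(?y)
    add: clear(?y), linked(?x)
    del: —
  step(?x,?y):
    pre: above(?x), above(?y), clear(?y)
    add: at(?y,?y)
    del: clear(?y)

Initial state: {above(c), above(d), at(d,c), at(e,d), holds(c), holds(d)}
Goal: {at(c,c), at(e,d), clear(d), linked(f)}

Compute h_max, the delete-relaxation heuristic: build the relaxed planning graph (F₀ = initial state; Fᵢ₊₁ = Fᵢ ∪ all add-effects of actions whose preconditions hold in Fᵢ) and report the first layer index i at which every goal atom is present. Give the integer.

F0 = init (6 atoms)
F1 = F0 ∪ {clear(c), clear(d), linked(c), linked(d), linked(e), linked(f)}  (12 atoms)
F2 = F1 ∪ {at(c,c), at(d,d)}  (14 atoms)
goal ⊆ F2  ⇒  h_max = 2

2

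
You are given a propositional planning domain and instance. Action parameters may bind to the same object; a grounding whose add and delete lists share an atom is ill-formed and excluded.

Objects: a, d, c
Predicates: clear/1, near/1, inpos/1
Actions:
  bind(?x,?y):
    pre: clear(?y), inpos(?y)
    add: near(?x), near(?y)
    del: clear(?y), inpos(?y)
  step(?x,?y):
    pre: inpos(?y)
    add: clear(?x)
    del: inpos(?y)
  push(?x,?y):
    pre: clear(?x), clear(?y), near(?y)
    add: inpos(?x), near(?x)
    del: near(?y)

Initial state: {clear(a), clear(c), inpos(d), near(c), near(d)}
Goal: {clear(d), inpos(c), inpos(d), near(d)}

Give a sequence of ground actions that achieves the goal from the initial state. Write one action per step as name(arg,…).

step(d,d); push(c,d); push(d,c)

1. step(d,d)  →  {clear(a), clear(c), clear(d), near(c), near(d)}
2. push(c,d)  →  {clear(a), clear(c), clear(d), inpos(c), near(c)}
3. push(d,c)  →  {clear(a), clear(c), clear(d), inpos(c), inpos(d), near(d)}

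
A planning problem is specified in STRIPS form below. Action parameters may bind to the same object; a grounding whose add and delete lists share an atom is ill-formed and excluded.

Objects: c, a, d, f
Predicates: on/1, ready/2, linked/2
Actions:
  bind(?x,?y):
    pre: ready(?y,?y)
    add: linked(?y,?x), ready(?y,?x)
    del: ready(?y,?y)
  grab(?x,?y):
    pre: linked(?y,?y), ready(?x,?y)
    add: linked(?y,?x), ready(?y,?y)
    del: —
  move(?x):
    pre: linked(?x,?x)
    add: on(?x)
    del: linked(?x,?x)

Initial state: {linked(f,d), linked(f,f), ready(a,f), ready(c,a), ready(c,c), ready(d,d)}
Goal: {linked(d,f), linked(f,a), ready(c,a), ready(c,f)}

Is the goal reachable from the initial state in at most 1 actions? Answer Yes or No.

No

1. bind(f,c)  →  {linked(c,f), linked(f,d), linked(f,f), ready(a,f), ready(c,a), ready(c,f), ready(d,d)}
2. bind(f,d)  →  {linked(c,f), linked(d,f), linked(f,d), linked(f,f), ready(a,f), ready(c,a), ready(c,f), ready(d,f)}
3. grab(a,f)  →  {linked(c,f), linked(d,f), linked(f,a), linked(f,d), linked(f,f), ready(a,f), ready(c,a), ready(c,f), ready(d,f), ready(f,f)}
optimal plan length = 3; 3 > 1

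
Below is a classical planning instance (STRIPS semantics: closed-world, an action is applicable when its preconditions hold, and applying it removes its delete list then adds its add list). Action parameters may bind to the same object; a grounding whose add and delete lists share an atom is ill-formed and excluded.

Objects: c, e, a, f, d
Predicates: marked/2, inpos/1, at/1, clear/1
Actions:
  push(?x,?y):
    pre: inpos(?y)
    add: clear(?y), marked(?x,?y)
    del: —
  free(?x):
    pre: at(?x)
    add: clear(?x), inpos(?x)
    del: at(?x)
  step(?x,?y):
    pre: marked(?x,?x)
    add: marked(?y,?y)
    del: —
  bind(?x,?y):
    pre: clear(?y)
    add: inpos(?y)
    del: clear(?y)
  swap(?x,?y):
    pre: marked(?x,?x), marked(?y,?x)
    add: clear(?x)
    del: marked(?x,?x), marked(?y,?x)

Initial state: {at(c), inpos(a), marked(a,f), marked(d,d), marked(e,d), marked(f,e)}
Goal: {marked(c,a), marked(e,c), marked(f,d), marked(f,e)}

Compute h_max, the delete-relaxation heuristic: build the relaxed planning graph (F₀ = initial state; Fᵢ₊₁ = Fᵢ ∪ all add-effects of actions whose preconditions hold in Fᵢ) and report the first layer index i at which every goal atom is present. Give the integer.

F0 = init (6 atoms)
F1 = F0 ∪ {clear(a), clear(c), clear(d), inpos(c), marked(a,a), marked(c,a), marked(c,c), marked(d,a), marked(e,a), marked(e,e), marked(f,a), marked(f,f)}  (18 atoms)
F2 = F1 ∪ {clear(e), clear(f), inpos(d), marked(a,c), marked(d,c), marked(e,c), marked(f,c)}  (25 atoms)
F3 = F2 ∪ {inpos(e), inpos(f), marked(a,d), marked(c,d), marked(f,d)}  (30 atoms)
goal ⊆ F3  ⇒  h_max = 3

3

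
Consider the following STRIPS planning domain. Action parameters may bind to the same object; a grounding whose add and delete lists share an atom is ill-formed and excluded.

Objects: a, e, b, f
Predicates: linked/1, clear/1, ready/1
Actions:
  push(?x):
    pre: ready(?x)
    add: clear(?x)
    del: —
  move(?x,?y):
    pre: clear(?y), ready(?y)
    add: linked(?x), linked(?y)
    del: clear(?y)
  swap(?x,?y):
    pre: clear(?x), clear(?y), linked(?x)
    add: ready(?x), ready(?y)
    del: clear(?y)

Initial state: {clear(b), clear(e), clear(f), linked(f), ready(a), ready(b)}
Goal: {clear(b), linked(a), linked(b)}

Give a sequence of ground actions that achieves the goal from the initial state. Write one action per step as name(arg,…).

push(a); move(b,a)

1. push(a)  →  {clear(a), clear(b), clear(e), clear(f), linked(f), ready(a), ready(b)}
2. move(b,a)  →  {clear(b), clear(e), clear(f), linked(a), linked(b), linked(f), ready(a), ready(b)}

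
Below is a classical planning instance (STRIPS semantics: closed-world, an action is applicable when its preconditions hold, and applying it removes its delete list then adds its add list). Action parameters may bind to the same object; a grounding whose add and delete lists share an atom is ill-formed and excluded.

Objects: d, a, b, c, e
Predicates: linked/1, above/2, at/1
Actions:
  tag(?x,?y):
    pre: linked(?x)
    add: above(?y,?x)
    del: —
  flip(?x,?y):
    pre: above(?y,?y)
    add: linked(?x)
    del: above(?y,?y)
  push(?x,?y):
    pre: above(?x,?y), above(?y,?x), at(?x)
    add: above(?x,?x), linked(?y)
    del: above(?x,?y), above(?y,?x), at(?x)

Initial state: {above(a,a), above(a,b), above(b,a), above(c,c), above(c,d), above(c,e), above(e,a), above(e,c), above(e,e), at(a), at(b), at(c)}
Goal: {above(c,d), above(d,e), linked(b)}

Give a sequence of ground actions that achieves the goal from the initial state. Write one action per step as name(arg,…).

flip(b,a); flip(e,c); tag(e,d)

1. flip(b,a)  →  {above(a,b), above(b,a), above(c,c), above(c,d), above(c,e), above(e,a), above(e,c), above(e,e), at(a), at(b), at(c), linked(b)}
2. flip(e,c)  →  {above(a,b), above(b,a), above(c,d), above(c,e), above(e,a), above(e,c), above(e,e), at(a), at(b), at(c), linked(b), linked(e)}
3. tag(e,d)  →  {above(a,b), above(b,a), above(c,d), above(c,e), above(d,e), above(e,a), above(e,c), above(e,e), at(a), at(b), at(c), linked(b), linked(e)}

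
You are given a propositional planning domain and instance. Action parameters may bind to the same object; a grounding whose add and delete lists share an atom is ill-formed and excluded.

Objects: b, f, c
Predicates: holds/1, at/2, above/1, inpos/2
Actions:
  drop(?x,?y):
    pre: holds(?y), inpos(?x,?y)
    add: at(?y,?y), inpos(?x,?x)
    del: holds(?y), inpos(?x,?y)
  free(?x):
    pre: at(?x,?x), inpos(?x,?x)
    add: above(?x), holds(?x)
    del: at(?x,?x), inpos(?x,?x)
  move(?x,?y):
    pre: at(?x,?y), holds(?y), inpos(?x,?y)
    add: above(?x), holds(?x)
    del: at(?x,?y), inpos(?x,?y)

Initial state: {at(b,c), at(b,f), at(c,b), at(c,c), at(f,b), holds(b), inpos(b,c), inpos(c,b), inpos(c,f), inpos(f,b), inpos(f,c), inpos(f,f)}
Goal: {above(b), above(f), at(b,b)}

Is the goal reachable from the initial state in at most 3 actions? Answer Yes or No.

No

1. drop(c,b)  →  {at(b,b), at(b,c), at(b,f), at(c,b), at(c,c), at(f,b), inpos(b,c), inpos(c,c), inpos(c,f), inpos(f,b), inpos(f,c), inpos(f,f)}
2. free(c)  →  {above(c), at(b,b), at(b,c), at(b,f), at(c,b), at(f,b), holds(c), inpos(b,c), inpos(c,f), inpos(f,b), inpos(f,c), inpos(f,f)}
3. move(b,c)  →  {above(b), above(c), at(b,b), at(b,f), at(c,b), at(f,b), holds(b), holds(c), inpos(c,f), inpos(f,b), inpos(f,c), inpos(f,f)}
4. move(f,b)  →  {above(b), above(c), above(f), at(b,b), at(b,f), at(c,b), holds(b), holds(c), holds(f), inpos(c,f), inpos(f,c), inpos(f,f)}
optimal plan length = 4; 4 > 3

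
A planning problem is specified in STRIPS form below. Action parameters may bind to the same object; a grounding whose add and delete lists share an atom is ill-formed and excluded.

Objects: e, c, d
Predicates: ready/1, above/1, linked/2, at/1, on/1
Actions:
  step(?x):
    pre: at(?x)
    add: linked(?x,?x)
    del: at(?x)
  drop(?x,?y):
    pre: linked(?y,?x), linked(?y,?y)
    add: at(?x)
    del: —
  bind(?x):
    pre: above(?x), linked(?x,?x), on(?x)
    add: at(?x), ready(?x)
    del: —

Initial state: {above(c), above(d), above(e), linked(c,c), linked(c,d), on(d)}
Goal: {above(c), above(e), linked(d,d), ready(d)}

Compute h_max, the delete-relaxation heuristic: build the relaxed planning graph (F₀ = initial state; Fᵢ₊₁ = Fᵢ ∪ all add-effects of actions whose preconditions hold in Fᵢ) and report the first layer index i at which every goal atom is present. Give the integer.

3

F0 = init (6 atoms)
F1 = F0 ∪ {at(c), at(d)}  (8 atoms)
F2 = F1 ∪ {linked(d,d)}  (9 atoms)
F3 = F2 ∪ {ready(d)}  (10 atoms)
goal ⊆ F3  ⇒  h_max = 3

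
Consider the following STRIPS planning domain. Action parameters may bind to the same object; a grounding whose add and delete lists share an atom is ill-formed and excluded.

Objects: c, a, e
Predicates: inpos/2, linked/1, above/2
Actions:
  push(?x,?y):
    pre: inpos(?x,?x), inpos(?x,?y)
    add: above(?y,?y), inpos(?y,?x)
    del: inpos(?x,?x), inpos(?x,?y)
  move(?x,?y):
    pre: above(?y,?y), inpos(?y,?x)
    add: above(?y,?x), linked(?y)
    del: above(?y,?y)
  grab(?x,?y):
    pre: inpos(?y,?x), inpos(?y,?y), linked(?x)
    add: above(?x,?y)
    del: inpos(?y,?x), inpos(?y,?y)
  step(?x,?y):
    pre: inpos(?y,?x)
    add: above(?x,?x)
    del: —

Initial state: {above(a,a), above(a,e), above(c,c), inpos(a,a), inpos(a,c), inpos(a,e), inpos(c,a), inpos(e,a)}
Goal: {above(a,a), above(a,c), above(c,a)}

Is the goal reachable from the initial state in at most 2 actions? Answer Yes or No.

No

1. move(c,a)  →  {above(a,c), above(a,e), above(c,c), inpos(a,a), inpos(a,c), inpos(a,e), inpos(c,a), inpos(e,a), linked(a)}
2. move(a,c)  →  {above(a,c), above(a,e), above(c,a), inpos(a,a), inpos(a,c), inpos(a,e), inpos(c,a), inpos(e,a), linked(a), linked(c)}
3. grab(a,a)  →  {above(a,a), above(a,c), above(a,e), above(c,a), inpos(a,c), inpos(a,e), inpos(c,a), inpos(e,a), linked(a), linked(c)}
optimal plan length = 3; 3 > 2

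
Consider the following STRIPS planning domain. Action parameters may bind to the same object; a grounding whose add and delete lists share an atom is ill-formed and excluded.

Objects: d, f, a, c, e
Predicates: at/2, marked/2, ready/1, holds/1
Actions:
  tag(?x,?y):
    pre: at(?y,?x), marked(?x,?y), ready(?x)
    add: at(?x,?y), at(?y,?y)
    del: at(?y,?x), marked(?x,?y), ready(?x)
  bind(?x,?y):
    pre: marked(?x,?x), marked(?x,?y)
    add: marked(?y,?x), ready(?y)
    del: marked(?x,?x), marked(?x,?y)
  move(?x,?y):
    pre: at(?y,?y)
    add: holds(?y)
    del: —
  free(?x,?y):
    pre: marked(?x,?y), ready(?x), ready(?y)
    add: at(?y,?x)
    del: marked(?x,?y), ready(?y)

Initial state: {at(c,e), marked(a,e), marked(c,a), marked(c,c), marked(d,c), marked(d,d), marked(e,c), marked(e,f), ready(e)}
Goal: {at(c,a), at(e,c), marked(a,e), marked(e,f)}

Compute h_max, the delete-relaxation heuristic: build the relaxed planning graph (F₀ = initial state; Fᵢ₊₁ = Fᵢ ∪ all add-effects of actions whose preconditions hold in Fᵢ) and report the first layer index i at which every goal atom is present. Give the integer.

2

F0 = init (9 atoms)
F1 = F0 ∪ {at(c,c), at(e,c), marked(a,c), marked(c,d), ready(a), ready(c)}  (15 atoms)
F2 = F1 ∪ {at(a,c), at(c,a), at(e,a), holds(c), ready(d)}  (20 atoms)
goal ⊆ F2  ⇒  h_max = 2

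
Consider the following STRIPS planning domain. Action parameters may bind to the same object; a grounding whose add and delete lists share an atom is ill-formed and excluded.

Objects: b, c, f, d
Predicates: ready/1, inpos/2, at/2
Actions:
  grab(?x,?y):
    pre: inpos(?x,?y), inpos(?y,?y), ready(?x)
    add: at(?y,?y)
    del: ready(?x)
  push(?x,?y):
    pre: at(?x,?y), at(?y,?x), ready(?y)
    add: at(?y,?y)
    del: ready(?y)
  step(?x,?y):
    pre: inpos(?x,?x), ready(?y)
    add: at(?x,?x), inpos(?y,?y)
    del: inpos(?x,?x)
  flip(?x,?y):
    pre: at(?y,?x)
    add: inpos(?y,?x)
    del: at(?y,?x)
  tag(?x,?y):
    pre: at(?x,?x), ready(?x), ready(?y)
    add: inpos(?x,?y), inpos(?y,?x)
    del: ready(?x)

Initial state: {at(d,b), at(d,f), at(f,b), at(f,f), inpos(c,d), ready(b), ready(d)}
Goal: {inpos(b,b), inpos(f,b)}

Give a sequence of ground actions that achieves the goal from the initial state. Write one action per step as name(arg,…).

1. flip(b,f)  →  {at(d,b), at(d,f), at(f,f), inpos(c,d), inpos(f,b), ready(b), ready(d)}
2. flip(f,f)  →  {at(d,b), at(d,f), inpos(c,d), inpos(f,b), inpos(f,f), ready(b), ready(d)}
3. step(f,b)  →  {at(d,b), at(d,f), at(f,f), inpos(b,b), inpos(c,d), inpos(f,b), ready(b), ready(d)}

flip(b,f); flip(f,f); step(f,b)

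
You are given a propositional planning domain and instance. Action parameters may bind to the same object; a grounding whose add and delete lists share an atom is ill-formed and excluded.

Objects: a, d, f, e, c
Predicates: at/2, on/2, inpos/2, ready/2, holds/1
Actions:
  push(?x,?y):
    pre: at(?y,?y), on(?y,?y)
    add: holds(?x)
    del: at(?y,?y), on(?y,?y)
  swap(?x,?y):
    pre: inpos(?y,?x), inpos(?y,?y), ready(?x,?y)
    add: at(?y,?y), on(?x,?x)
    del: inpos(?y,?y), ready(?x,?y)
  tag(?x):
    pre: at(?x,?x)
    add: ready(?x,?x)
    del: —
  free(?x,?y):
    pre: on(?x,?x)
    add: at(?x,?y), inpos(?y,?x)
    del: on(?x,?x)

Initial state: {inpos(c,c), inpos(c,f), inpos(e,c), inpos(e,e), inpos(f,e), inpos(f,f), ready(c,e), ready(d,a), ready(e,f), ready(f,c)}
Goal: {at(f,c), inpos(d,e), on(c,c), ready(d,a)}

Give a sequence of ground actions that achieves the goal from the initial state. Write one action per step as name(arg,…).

1. swap(f,c)  →  {at(c,c), inpos(c,f), inpos(e,c), inpos(e,e), inpos(f,e), inpos(f,f), on(f,f), ready(c,e), ready(d,a), ready(e,f)}
2. swap(e,f)  →  {at(c,c), at(f,f), inpos(c,f), inpos(e,c), inpos(e,e), inpos(f,e), on(e,e), on(f,f), ready(c,e), ready(d,a)}
3. swap(c,e)  →  {at(c,c), at(e,e), at(f,f), inpos(c,f), inpos(e,c), inpos(f,e), on(c,c), on(e,e), on(f,f), ready(d,a)}
4. free(f,c)  →  {at(c,c), at(e,e), at(f,c), at(f,f), inpos(c,f), inpos(e,c), inpos(f,e), on(c,c), on(e,e), ready(d,a)}
5. free(e,d)  →  {at(c,c), at(e,d), at(e,e), at(f,c), at(f,f), inpos(c,f), inpos(d,e), inpos(e,c), inpos(f,e), on(c,c), ready(d,a)}

swap(f,c); swap(e,f); swap(c,e); free(f,c); free(e,d)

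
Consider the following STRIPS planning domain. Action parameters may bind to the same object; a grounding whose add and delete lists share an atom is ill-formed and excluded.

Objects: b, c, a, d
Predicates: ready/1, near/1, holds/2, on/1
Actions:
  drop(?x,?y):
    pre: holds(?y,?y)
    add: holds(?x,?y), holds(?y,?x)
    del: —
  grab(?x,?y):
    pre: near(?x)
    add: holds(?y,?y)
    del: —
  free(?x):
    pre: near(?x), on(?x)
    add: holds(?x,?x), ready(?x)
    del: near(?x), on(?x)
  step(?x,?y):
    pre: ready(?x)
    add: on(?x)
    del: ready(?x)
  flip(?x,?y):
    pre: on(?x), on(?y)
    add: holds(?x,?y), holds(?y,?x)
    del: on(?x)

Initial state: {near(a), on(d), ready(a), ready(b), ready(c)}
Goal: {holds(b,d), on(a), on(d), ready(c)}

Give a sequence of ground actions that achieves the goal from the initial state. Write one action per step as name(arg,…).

1. grab(a,b)  →  {holds(b,b), near(a), on(d), ready(a), ready(b), ready(c)}
2. drop(d,b)  →  {holds(b,b), holds(b,d), holds(d,b), near(a), on(d), ready(a), ready(b), ready(c)}
3. step(a,b)  →  {holds(b,b), holds(b,d), holds(d,b), near(a), on(a), on(d), ready(b), ready(c)}

grab(a,b); drop(d,b); step(a,b)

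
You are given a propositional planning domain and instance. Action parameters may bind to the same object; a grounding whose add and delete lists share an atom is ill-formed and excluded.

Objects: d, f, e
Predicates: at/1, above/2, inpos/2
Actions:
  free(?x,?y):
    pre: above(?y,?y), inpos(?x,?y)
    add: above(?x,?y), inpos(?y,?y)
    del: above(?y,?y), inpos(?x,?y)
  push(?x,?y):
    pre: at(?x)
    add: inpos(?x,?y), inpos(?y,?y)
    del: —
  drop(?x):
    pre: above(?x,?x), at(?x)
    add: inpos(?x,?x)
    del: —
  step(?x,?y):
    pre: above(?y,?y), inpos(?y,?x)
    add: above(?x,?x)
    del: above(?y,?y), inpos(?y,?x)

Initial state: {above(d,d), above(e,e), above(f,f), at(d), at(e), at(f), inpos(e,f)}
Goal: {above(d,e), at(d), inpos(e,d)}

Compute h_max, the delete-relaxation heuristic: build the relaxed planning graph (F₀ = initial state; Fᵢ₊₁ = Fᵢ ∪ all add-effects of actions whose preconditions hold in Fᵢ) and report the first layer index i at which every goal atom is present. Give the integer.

2

F0 = init (7 atoms)
F1 = F0 ∪ {above(e,f), inpos(d,d), inpos(d,e), inpos(d,f), inpos(e,d), inpos(e,e), inpos(f,d), inpos(f,e), inpos(f,f)}  (16 atoms)
F2 = F1 ∪ {above(d,e), above(d,f), above(e,d), above(f,d), above(f,e)}  (21 atoms)
goal ⊆ F2  ⇒  h_max = 2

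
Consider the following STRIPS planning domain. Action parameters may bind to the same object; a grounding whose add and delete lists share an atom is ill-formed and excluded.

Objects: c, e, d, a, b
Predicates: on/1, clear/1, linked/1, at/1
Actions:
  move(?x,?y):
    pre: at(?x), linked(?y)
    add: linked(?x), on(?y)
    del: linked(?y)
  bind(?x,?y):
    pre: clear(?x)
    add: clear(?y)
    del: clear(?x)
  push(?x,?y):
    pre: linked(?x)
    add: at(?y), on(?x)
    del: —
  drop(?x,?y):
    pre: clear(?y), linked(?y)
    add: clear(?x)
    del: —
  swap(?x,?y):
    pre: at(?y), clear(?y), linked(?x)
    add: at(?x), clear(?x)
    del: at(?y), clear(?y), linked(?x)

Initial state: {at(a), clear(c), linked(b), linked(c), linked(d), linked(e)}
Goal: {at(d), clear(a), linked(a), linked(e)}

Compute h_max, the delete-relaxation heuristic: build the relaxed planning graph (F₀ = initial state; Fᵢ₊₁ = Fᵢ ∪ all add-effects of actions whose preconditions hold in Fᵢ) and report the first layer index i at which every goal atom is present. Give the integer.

F0 = init (6 atoms)
F1 = F0 ∪ {at(b), at(c), at(d), at(e), clear(a), clear(b), clear(d), clear(e), linked(a), on(b), on(c), on(d), on(e)}  (19 atoms)
goal ⊆ F1  ⇒  h_max = 1

1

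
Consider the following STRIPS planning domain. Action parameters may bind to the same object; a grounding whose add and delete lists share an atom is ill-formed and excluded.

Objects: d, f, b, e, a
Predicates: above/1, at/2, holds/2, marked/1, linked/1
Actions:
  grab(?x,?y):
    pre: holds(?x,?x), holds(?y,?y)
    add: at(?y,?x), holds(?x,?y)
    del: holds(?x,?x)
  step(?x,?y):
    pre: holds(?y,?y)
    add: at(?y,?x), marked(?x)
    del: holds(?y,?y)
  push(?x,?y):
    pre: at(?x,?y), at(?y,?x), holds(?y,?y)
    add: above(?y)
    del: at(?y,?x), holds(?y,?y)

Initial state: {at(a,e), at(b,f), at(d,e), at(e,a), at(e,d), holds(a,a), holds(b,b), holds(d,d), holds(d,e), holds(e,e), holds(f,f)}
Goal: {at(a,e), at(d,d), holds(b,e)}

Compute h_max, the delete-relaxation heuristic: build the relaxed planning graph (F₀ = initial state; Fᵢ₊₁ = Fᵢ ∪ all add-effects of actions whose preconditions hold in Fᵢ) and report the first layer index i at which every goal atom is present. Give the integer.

1

F0 = init (11 atoms)
F1 = F0 ∪ {above(a), above(d), above(e), at(a,a), at(a,b), at(a,d), at(a,f), at(b,a), at(b,b), at(b,d), at(b,e), at(d,a), at(d,b), at(d,d), at(d,f), at(e,b), at(e,e), at(e,f), at(f,a), at(f,b), at(f,d), at(f,e), at(f,f), holds(a,b), holds(a,d), holds(a,e), holds(a,f), holds(b,a), holds(b,d), holds(b,e), holds(b,f), holds(d,a), holds(d,b), holds(d,f), holds(e,a), holds(e,b), holds(e,d), holds(e,f), holds(f,a), holds(f,b), holds(f,d), holds(f,e), marked(a), marked(b), marked(d), marked(e), marked(f)}  (58 atoms)
goal ⊆ F1  ⇒  h_max = 1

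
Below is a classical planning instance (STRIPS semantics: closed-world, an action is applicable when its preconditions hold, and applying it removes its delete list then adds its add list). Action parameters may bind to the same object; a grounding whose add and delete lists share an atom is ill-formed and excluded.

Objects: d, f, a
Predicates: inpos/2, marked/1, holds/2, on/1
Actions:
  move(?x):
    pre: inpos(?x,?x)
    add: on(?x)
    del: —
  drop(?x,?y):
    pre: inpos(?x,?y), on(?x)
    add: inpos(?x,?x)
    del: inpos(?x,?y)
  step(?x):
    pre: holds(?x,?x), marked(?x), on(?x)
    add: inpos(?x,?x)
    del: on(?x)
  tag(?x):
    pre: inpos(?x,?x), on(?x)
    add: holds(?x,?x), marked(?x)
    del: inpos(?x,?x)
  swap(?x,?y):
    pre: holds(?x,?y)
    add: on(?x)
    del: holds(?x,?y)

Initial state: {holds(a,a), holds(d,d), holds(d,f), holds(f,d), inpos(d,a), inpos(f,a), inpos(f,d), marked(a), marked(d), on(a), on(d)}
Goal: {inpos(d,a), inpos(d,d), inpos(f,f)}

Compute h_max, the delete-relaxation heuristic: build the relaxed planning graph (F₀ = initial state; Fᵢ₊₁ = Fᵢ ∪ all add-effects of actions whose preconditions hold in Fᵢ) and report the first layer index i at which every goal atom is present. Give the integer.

2

F0 = init (11 atoms)
F1 = F0 ∪ {inpos(a,a), inpos(d,d), on(f)}  (14 atoms)
F2 = F1 ∪ {inpos(f,f)}  (15 atoms)
goal ⊆ F2  ⇒  h_max = 2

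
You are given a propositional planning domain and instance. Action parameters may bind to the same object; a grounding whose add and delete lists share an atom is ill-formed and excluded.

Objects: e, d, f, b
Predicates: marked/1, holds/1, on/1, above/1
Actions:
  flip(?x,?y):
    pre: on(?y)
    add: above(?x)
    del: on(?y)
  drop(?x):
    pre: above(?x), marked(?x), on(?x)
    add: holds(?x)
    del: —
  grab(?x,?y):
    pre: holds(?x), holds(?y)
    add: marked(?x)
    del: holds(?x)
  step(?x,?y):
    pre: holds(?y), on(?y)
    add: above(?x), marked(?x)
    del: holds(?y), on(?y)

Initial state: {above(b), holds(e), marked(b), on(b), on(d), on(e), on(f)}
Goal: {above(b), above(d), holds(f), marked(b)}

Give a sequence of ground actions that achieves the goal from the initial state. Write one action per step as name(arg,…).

1. flip(d,d)  →  {above(b), above(d), holds(e), marked(b), on(b), on(e), on(f)}
2. step(f,e)  →  {above(b), above(d), above(f), marked(b), marked(f), on(b), on(f)}
3. drop(f)  →  {above(b), above(d), above(f), holds(f), marked(b), marked(f), on(b), on(f)}

flip(d,d); step(f,e); drop(f)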